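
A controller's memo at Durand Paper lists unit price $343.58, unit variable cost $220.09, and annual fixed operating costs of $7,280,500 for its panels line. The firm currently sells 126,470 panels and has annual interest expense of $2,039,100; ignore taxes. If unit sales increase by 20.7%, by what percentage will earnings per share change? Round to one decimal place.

Contribution at this volume is 126,470 × $123.49 = $15,617,780.30.
Subtracting fixed costs: EBIT = $15,617,780.30 − $7,280,500 = $8,337,280.30.
Interest = $2,039,100.00, so EBIT − I = $6,298,180.30.
DCL = total CM / (EBIT − I) = $15,617,780.30 / $6,298,180.30 = 2.4797.
EPS therefore changes by 2.4797 × (+20.7%) = +51.3%.

+51.3%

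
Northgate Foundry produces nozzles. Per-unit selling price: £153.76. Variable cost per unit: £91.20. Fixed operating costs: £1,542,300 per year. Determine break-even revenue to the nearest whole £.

CM per unit = £153.76 − £91.20 = £62.56; CM ratio = £62.56 / £153.76 = 0.4069.
Break-even sales = FC ÷ CM ratio = £1,542,300 × £153.76 / £62.56 = £3,790,666.

£3,790,666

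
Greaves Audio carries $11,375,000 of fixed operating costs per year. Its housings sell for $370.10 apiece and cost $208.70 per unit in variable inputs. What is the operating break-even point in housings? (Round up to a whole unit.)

Each unit contributes $370.10 − $208.70 = $161.40.
Units to break even: $11,375,000 ÷ $161.40 = 70,477.08, rounded up to 70,478.

70,478 housings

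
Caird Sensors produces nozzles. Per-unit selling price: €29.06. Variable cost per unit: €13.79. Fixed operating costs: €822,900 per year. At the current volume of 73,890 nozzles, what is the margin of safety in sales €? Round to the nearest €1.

€581,201

Each unit contributes €29.06 − €13.79 = €15.27. Break-even units = €822,900 ÷ €15.27 = 53,889.98; break-even revenue = 53,889.98 × €29.06 = €1,566,042.83.
Current sales = 73,890 × €29.06 = €2,147,243.40.
Margin of safety = €2,147,243.40 − €1,566,042.83 = €581,201.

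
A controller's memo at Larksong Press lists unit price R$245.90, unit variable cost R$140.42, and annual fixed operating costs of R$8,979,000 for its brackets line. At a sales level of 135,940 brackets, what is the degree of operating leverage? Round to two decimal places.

Contribution at this volume is 135,940 × R$105.48 = R$14,338,951.20.
Operating income = contribution − fixed costs = R$14,338,951.20 − R$8,979,000 = R$5,359,951.20.
Degree of operating leverage = R$14,338,951.20 / R$5,359,951.20 = 2.6752.

2.68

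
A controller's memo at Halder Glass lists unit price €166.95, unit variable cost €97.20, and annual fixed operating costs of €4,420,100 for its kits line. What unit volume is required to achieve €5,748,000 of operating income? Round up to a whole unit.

Unit CM = price − variable cost = €166.95 − €97.20 = €69.75.
Need Q such that Q × €69.75 − €4,420,100 = €5,748,000, i.e. Q = €10,168,100 / €69.75 = 145,779.21 → 145,780.

145,780 kits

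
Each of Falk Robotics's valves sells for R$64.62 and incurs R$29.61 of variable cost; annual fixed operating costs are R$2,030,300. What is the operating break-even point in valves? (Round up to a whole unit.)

Unit CM = price − variable cost = R$64.62 − R$29.61 = R$35.01.
Break-even Q = R$2,030,300 / R$35.01 = 57,992.00 → 57,993 valves.

57,993 valves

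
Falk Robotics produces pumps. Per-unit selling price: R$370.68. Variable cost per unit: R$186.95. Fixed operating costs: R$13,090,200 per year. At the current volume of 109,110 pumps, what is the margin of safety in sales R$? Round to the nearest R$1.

Unit CM = price − variable cost = R$370.68 − R$186.95 = R$183.73. Break-even units = R$13,090,200 ÷ R$183.73 = 71,246.94; break-even revenue = 71,246.94 × R$370.68 = R$26,409,815.14.
Current sales = 109,110 × R$370.68 = R$40,444,894.80.
Margin of safety = R$40,444,894.80 − R$26,409,815.14 = R$14,035,080.

R$14,035,080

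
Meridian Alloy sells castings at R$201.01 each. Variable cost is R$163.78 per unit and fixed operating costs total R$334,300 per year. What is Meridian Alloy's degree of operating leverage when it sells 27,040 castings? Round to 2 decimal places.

1.50

Total contribution margin = 27,040 × R$37.23 = R$1,006,699.20.
Subtracting fixed costs: EBIT = R$1,006,699.20 − R$334,300 = R$672,399.20.
DOL = contribution ÷ EBIT = R$1,006,699.20 ÷ R$672,399.20 = 1.4972.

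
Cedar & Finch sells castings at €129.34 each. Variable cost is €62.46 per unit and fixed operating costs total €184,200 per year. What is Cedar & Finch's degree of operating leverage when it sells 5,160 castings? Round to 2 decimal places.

At 5,160 units, contribution = 5,160 × €66.88 = €345,100.80.
Operating income = contribution − fixed costs = €345,100.80 − €184,200 = €160,900.80.
So DOL = total CM / EBIT = €345,100.80 / €160,900.80 = 2.1448.

2.14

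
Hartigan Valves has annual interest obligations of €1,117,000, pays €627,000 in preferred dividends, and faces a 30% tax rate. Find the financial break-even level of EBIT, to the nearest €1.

Grossing the preferred dividend up to pre-tax terms: €627,000 / (1 − 0.30) = €895,714.29.
EPS = 0 when EBIT covers interest plus the pre-tax preferred burden: €1,117,000 + €895,714.29 = €2,012,714.29.

€2,012,714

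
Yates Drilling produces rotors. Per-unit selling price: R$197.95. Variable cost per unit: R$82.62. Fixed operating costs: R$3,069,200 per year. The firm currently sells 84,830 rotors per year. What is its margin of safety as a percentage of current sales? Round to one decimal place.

Each unit contributes R$197.95 − R$82.62 = R$115.33. Break-even units = R$3,069,200 ÷ R$115.33 = 26,612.33; break-even revenue = 26,612.33 × R$197.95 = R$5,267,910.69.
Current sales = 84,830 × R$197.95 = R$16,792,098.50.
Margin of safety = (R$16,792,098.50 − R$5,267,910.69) ÷ R$16,792,098.50 = 68.6%.

68.6%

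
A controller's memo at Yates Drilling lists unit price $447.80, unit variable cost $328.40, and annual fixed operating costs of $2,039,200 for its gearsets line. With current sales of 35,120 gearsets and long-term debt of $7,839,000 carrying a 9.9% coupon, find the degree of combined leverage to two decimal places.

Total contribution margin = 35,120 × $119.40 = $4,193,328.00.
EBIT = $4,193,328.00 − $2,039,200 = $2,154,128.00. Interest = $776,061.00, so EBIT − I = $1,378,067.00.
Degree of total leverage = total CM / (EBIT − interest) = $4,193,328.00 / $1,378,067.00 = 3.0429.

3.04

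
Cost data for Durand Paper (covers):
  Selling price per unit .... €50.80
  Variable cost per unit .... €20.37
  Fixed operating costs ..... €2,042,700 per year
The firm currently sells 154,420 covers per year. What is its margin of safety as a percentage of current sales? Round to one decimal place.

Contribution margin per unit = €50.80 − €20.37 = €30.43. Break-even units = €2,042,700 ÷ €30.43 = 67,127.83; break-even revenue = 67,127.83 × €50.80 = €3,410,093.99.
Actual sales revenue = 154,420 × €50.80 = €7,844,536.00.
Margin of safety = (€7,844,536.00 − €3,410,093.99) ÷ €7,844,536.00 = 56.5%.

56.5%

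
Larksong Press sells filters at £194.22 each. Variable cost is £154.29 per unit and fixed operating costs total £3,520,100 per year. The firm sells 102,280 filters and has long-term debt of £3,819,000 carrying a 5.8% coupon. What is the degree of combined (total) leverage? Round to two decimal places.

At 102,280 units, contribution = 102,280 × £39.93 = £4,084,040.40.
Operating income = contribution − fixed costs = £4,084,040.40 − £3,520,100 = £563,940.40. Interest = £221,502.00.
DOL = £4,084,040.40 ÷ £563,940.40 = 7.2420; DFL = £563,940.40 ÷ £342,438.40 = 1.6468.
DCL = DOL × DFL = 7.2420 × 1.6468 = 11.9261.

11.93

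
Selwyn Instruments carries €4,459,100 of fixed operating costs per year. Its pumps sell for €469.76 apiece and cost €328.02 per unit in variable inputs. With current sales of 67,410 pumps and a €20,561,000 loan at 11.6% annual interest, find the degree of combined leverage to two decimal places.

Total contribution margin = 67,410 × €141.74 = €9,554,693.40.
Operating income = contribution − fixed costs = €9,554,693.40 − €4,459,100 = €5,095,593.40. Interest = €2,385,076.00, so EBIT − I = €2,710,517.40.
DCL = contribution ÷ (EBIT − I) = €9,554,693.40 ÷ €2,710,517.40 = 3.5250.

3.53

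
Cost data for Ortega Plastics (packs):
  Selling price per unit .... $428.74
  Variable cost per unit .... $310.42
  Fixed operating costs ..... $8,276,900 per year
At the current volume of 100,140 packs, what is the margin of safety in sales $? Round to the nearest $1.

Each unit contributes $428.74 − $310.42 = $118.32. Break-even units = $8,276,900 ÷ $118.32 = 69,953.52; break-even revenue = 69,953.52 × $428.74 = $29,991,870.40.
Current sales = 100,140 × $428.74 = $42,934,023.60.
Margin of safety = $42,934,023.60 − $29,991,870.40 = $12,942,153.

$12,942,153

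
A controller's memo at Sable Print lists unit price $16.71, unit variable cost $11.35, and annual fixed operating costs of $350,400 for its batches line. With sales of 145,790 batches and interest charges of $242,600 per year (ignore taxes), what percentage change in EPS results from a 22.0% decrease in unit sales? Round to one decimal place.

-91.2%

At 145,790 units, contribution = 145,790 × $5.36 = $781,434.40.
EBIT = $781,434.40 − $350,400 = $431,034.40.
After interest of $242,600.00, pre-tax earnings = $188,434.40.
Degree of combined leverage = contribution ÷ (EBIT − I) = $781,434.40 ÷ $188,434.40 = 4.1470.
%ΔEPS = DCL × %ΔSales = 4.1470 × -22.0% = -91.2%.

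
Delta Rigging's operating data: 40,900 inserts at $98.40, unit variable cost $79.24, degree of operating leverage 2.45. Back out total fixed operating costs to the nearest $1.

$463,789

Total contribution margin = 40,900 × $19.16 = $783,644.00.
DOL = contribution / EBIT, so EBIT = $783,644.00 / 2.45 = $319,854.69.
And FC = contribution − EBIT = $783,644.00 − $319,854.69 = $463,789.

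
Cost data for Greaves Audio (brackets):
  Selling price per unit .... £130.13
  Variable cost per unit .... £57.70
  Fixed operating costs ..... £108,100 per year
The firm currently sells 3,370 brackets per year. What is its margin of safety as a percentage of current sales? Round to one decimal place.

55.7%

Unit CM = price − variable cost = £130.13 − £57.70 = £72.43. Break-even units = £108,100 ÷ £72.43 = 1,492.48; break-even revenue = 1,492.48 × £130.13 = £194,215.84.
Current sales = 3,370 × £130.13 = £438,538.10.
Margin of safety = (£438,538.10 − £194,215.84) ÷ £438,538.10 = 55.7%.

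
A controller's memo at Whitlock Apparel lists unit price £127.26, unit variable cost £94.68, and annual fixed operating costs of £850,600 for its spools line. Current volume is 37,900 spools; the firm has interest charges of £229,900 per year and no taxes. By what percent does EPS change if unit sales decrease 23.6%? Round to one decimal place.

Contribution at this volume is 37,900 × £32.58 = £1,234,782.00.
Subtracting fixed costs: EBIT = £1,234,782.00 − £850,600 = £384,182.00.
Interest = £229,900.00, so EBIT − I = £154,282.00.
Degree of combined leverage = contribution ÷ (EBIT − I) = £1,234,782.00 ÷ £154,282.00 = 8.0034.
EPS therefore changes by 8.0034 × (-23.6%) = -188.9%.

-188.9%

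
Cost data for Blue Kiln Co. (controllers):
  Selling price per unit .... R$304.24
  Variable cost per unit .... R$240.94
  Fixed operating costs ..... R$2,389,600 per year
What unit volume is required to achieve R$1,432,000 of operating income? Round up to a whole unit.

60,373 controllers

Contribution margin per unit = R$304.24 − R$240.94 = R$63.30.
Units = (FC + target) / CM = (R$2,389,600 + R$1,432,000) / R$63.30 = 60,372.83, so 60,373 controllers.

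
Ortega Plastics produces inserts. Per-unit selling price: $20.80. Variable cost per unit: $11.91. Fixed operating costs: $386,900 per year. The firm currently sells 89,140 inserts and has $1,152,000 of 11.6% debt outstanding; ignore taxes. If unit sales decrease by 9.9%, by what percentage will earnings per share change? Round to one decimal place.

-28.9%

Total contribution margin = 89,140 × $8.89 = $792,454.60.
Operating income = contribution − fixed costs = $792,454.60 − $386,900 = $405,554.60.
Interest = $133,632.00, so EBIT − I = $271,922.60.
Degree of combined leverage = contribution ÷ (EBIT − I) = $792,454.60 ÷ $271,922.60 = 2.9143.
%ΔEPS = DCL × %ΔSales = 2.9143 × -9.9% = -28.9%.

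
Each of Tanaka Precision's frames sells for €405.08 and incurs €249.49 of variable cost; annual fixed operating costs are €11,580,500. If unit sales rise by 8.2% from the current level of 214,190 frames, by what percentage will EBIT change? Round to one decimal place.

+12.6%

Total contribution margin = 214,190 × €155.59 = €33,325,822.10.
EBIT = €33,325,822.10 − €11,580,500 = €21,745,322.10.
So DOL = total CM / EBIT = €33,325,822.10 / €21,745,322.10 = 1.5326.
So EBIT moves 1.5326 × (+8.2%) = +12.6%.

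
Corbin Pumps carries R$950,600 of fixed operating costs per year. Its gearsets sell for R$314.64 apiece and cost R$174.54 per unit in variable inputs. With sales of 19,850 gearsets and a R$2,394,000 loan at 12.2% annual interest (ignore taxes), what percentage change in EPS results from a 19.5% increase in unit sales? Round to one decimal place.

+35.3%

Contribution at this volume is 19,850 × R$140.10 = R$2,780,985.00.
Operating income = contribution − fixed costs = R$2,780,985.00 − R$950,600 = R$1,830,385.00.
After interest of R$292,068.00, pre-tax earnings = R$1,538,317.00.
Degree of combined leverage = contribution ÷ (EBIT − I) = R$2,780,985.00 ÷ R$1,538,317.00 = 1.8078.
%ΔEPS = DCL × %ΔSales = 1.8078 × +19.5% = +35.3%.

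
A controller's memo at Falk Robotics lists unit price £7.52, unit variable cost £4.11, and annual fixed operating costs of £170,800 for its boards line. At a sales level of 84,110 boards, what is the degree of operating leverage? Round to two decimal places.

At 84,110 units, contribution = 84,110 × £3.41 = £286,815.10.
Subtracting fixed costs: EBIT = £286,815.10 − £170,800 = £116,015.10.
So DOL = total CM / EBIT = £286,815.10 / £116,015.10 = 2.4722.

2.47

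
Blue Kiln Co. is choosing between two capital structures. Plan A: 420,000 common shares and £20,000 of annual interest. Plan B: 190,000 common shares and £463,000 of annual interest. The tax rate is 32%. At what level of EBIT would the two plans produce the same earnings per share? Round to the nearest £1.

At indifference, (EBIT − 20,000)(1 − t)/420,000 = (EBIT − 463,000)(1 − t)/190,000.
The (1 − t) factor cancels: (EBIT − 20,000) × 190,000 = (EBIT − 463,000) × 420,000.
Solving, EBIT = (463,000·420,000 − 20,000·190,000) / (420,000 − 190,000) = 190,660,000,000 / 230,000 = 828,956.52.

£828,957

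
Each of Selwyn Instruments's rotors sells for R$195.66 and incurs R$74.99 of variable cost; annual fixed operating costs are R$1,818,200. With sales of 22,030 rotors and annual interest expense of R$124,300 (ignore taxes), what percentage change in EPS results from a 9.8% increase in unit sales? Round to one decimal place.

Total contribution margin = 22,030 × R$120.67 = R$2,658,360.10.
Operating income = contribution − fixed costs = R$2,658,360.10 − R$1,818,200 = R$840,160.10.
After interest of R$124,300.00, pre-tax earnings = R$715,860.10.
DCL = total CM / (EBIT − I) = R$2,658,360.10 / R$715,860.10 = 3.7135.
EPS therefore changes by 3.7135 × (+9.8%) = +36.4%.

+36.4%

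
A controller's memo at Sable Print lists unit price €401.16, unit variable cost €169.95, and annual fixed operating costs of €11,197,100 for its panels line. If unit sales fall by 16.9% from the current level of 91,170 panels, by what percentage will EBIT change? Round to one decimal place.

-36.0%

Contribution at this volume is 91,170 × €231.21 = €21,079,415.70.
Operating income = contribution − fixed costs = €21,079,415.70 − €11,197,100 = €9,882,315.70.
So DOL = total CM / EBIT = €21,079,415.70 / €9,882,315.70 = 2.1330.
Operating income changes by 2.1330 × -16.9% = -36.0%.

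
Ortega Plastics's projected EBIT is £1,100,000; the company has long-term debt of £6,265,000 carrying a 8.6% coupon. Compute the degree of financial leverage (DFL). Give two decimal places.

1.96

Annual interest charges come to £538,790.00.
DFL = EBIT ÷ (EBIT − I) = £1,100,000 ÷ (£1,100,000 − £538,790.00) = £1,100,000 ÷ £561,210.00 = 1.9601.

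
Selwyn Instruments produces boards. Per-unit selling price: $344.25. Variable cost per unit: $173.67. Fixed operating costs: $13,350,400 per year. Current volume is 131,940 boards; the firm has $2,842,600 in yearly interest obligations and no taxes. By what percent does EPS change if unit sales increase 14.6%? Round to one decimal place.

Contribution at this volume is 131,940 × $170.58 = $22,506,325.20.
Operating income = contribution − fixed costs = $22,506,325.20 − $13,350,400 = $9,155,925.20.
Interest = $2,842,600.00, so EBIT − I = $6,313,325.20.
DCL = total CM / (EBIT − I) = $22,506,325.20 / $6,313,325.20 = 3.5649.
%ΔEPS = DCL × %ΔSales = 3.5649 × +14.6% = +52.0%.

+52.0%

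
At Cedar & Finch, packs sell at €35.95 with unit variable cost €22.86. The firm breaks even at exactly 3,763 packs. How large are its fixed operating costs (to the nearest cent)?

€49,257.67

Each unit contributes €35.95 − €22.86 = €13.09.
Since BE = FC / CM, FC = 3,763 × €13.09 = €49,257.67.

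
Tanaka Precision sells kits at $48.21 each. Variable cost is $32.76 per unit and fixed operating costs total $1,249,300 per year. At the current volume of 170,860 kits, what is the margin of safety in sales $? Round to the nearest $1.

Unit CM = price − variable cost = $48.21 − $32.76 = $15.45. Break-even units = $1,249,300 ÷ $15.45 = 80,860.84; break-even revenue = 80,860.84 × $48.21 = $3,898,301.17.
Actual sales revenue = 170,860 × $48.21 = $8,237,160.60.
Margin of safety = $8,237,160.60 − $3,898,301.17 = $4,338,859.

$4,338,859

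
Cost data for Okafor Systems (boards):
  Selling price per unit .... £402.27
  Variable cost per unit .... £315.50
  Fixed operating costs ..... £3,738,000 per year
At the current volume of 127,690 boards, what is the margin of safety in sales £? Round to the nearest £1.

£34,036,304

Each unit contributes £402.27 − £315.50 = £86.77. Break-even units = £3,738,000 ÷ £86.77 = 43,079.41; break-even revenue = 43,079.41 × £402.27 = £17,329,552.38.
Actual sales revenue = 127,690 × £402.27 = £51,365,856.30.
Margin of safety = £51,365,856.30 − £17,329,552.38 = £34,036,304.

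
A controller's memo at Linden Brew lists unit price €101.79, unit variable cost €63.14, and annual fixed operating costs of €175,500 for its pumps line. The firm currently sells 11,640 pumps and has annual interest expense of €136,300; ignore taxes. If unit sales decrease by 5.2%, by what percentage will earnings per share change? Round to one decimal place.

Total contribution margin = 11,640 × €38.65 = €449,886.00.
Subtracting fixed costs: EBIT = €449,886.00 − €175,500 = €274,386.00.
Interest = €136,300.00, so EBIT − I = €138,086.00.
Degree of combined leverage = contribution ÷ (EBIT − I) = €449,886.00 ÷ €138,086.00 = 3.2580.
%ΔEPS = DCL × %ΔSales = 3.2580 × -5.2% = -16.9%.

-16.9%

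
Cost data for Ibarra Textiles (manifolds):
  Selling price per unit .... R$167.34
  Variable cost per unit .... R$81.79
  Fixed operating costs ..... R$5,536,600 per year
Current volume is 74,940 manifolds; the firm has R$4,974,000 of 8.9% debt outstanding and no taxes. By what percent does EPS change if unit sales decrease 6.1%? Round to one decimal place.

Total contribution margin = 74,940 × R$85.55 = R$6,411,117.00.
Subtracting fixed costs: EBIT = R$6,411,117.00 − R$5,536,600 = R$874,517.00.
Interest = R$442,686.00, so EBIT − I = R$431,831.00.
DCL = total CM / (EBIT − I) = R$6,411,117.00 / R$431,831.00 = 14.8464.
%ΔEPS = DCL × %ΔSales = 14.8464 × -6.1% = -90.6%.

-90.6%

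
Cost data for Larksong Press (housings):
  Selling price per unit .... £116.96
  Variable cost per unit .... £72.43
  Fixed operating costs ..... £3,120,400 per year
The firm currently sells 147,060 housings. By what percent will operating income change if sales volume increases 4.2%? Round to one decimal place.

+8.0%

At 147,060 units, contribution = 147,060 × £44.53 = £6,548,581.80.
EBIT = £6,548,581.80 − £3,120,400 = £3,428,181.80.
Degree of operating leverage = £6,548,581.80 / £3,428,181.80 = 1.9102.
So EBIT moves 1.9102 × (+4.2%) = +8.0%.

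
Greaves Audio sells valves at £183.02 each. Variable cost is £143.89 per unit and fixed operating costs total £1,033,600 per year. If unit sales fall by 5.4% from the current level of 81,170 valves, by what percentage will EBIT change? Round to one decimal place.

-8.0%

Total contribution margin = 81,170 × £39.13 = £3,176,182.10.
Operating income = contribution − fixed costs = £3,176,182.10 − £1,033,600 = £2,142,582.10.
DOL = contribution ÷ EBIT = £3,176,182.10 ÷ £2,142,582.10 = 1.4824.
%ΔEBIT = DOL × %ΔSales = 1.4824 × -5.4% = -8.0%.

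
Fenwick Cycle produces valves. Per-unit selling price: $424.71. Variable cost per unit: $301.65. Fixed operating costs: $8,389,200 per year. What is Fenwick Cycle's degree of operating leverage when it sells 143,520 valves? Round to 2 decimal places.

1.90

Contribution at this volume is 143,520 × $123.06 = $17,661,571.20.
Subtracting fixed costs: EBIT = $17,661,571.20 − $8,389,200 = $9,272,371.20.
DOL = contribution ÷ EBIT = $17,661,571.20 ÷ $9,272,371.20 = 1.9048.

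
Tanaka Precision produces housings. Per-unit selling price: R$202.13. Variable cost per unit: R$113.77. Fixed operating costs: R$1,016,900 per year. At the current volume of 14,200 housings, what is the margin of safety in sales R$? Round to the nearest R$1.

R$544,012

Unit CM = price − variable cost = R$202.13 − R$113.77 = R$88.36. Break-even units = R$1,016,900 ÷ R$88.36 = 11,508.60; break-even revenue = 11,508.60 × R$202.13 = R$2,326,233.56.
Current sales = 14,200 × R$202.13 = R$2,870,246.00.
Margin of safety = R$2,870,246.00 − R$2,326,233.56 = R$544,012.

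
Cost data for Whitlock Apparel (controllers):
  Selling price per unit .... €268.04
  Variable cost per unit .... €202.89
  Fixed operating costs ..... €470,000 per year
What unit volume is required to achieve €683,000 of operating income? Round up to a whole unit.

17,698 controllers

Each unit contributes €268.04 − €202.89 = €65.15.
Need Q such that Q × €65.15 − €470,000 = €683,000, i.e. Q = €1,153,000 / €65.15 = 17,697.62 → 17,698.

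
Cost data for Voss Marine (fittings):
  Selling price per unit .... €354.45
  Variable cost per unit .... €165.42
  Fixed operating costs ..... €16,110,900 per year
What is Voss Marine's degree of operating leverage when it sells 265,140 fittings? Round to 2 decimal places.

At 265,140 units, contribution = 265,140 × €189.03 = €50,119,414.20.
EBIT = €50,119,414.20 − €16,110,900 = €34,008,514.20.
DOL = contribution ÷ EBIT = €50,119,414.20 ÷ €34,008,514.20 = 1.4737.

1.47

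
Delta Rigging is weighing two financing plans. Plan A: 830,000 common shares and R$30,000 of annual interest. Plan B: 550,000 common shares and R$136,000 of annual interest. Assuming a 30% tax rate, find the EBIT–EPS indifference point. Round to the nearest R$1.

R$344,214

At indifference, (EBIT − 30,000)(1 − t)/830,000 = (EBIT − 136,000)(1 − t)/550,000.
The (1 − t) factor cancels: (EBIT − 30,000) × 550,000 = (EBIT − 136,000) × 830,000.
Solving, EBIT = (136,000·830,000 − 30,000·550,000) / (830,000 − 550,000) = 96,380,000,000 / 280,000 = 344,214.29.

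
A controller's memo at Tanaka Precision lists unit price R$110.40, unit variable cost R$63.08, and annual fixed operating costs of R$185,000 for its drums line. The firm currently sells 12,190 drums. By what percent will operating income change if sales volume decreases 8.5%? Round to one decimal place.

At 12,190 units, contribution = 12,190 × R$47.32 = R$576,830.80.
Operating income = contribution − fixed costs = R$576,830.80 − R$185,000 = R$391,830.80.
Degree of operating leverage = R$576,830.80 / R$391,830.80 = 1.4721.
Operating income changes by 1.4721 × -8.5% = -12.5%.

-12.5%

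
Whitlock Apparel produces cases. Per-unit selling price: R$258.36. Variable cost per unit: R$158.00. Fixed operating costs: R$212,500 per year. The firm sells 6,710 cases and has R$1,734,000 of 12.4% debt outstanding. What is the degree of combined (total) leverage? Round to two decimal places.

2.74

Contribution at this volume is 6,710 × R$100.36 = R$673,415.60.
Subtracting fixed costs: EBIT = R$673,415.60 − R$212,500 = R$460,915.60. Interest = R$215,016.00, so EBIT − I = R$245,899.60.
Degree of total leverage = total CM / (EBIT − interest) = R$673,415.60 / R$245,899.60 = 2.7386.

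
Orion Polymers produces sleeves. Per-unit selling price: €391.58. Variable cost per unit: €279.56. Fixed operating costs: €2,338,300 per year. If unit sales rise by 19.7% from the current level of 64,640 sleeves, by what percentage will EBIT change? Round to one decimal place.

+29.1%

Contribution at this volume is 64,640 × €112.02 = €7,240,972.80.
Subtracting fixed costs: EBIT = €7,240,972.80 − €2,338,300 = €4,902,672.80.
Degree of operating leverage = €7,240,972.80 / €4,902,672.80 = 1.4769.
%ΔEBIT = DOL × %ΔSales = 1.4769 × +19.7% = +29.1%.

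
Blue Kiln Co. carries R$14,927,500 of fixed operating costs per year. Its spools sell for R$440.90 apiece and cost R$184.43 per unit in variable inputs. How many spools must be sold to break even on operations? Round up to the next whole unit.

Contribution margin per unit = R$440.90 − R$184.43 = R$256.47.
Units to break even: R$14,927,500 ÷ R$256.47 = 58,203.69, rounded up to 58,204.

58,204 spools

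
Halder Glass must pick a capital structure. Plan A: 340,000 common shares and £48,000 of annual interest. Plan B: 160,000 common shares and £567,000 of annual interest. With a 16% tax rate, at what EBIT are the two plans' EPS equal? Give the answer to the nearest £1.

£1,028,333

Set EPS_A = EPS_B: (EBIT − £48,000)(1 − 0.16) ÷ 340,000 = (EBIT − £567,000)(1 − 0.16) ÷ 160,000.
Cancelling (1 − t) and cross-multiplying: 160,000·(EBIT − 48,000) = 340,000·(EBIT − 567,000).
EBIT × (340,000 − 160,000) = 567,000 × 340,000 − 48,000 × 160,000 = 185,100,000,000, so EBIT = 185,100,000,000 ÷ 180,000 = 1,028,333.33.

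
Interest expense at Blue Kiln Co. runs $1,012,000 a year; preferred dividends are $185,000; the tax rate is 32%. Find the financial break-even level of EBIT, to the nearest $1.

Grossing the preferred dividend up to pre-tax terms: $185,000 / (1 − 0.32) = $272,058.82.
Financial break-even EBIT = interest + D_p ÷ (1 − t) = $1,012,000 + $272,058.82 = $1,284,058.82.

$1,284,059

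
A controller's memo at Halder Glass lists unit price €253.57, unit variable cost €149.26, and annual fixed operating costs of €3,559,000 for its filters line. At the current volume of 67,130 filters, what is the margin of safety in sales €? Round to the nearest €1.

€8,370,485

Contribution margin per unit = €253.57 − €149.26 = €104.31. Break-even units = €3,559,000 ÷ €104.31 = 34,119.45; break-even revenue = 34,119.45 × €253.57 = €8,651,669.35.
Current sales = 67,130 × €253.57 = €17,022,154.10.
Margin of safety = €17,022,154.10 − €8,651,669.35 = €8,370,485.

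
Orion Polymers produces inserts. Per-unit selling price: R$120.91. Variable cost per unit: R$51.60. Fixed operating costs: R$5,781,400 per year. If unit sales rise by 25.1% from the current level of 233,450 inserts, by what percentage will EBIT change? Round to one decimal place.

Total contribution margin = 233,450 × R$69.31 = R$16,180,419.50.
Operating income = contribution − fixed costs = R$16,180,419.50 − R$5,781,400 = R$10,399,019.50.
Degree of operating leverage = R$16,180,419.50 / R$10,399,019.50 = 1.5560.
%ΔEBIT = DOL × %ΔSales = 1.5560 × +25.1% = +39.1%.

+39.1%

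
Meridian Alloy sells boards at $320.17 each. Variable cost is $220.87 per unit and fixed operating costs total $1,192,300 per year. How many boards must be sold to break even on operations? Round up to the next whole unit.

12,008 boards

Contribution margin per unit = $320.17 − $220.87 = $99.30.
Units to break even: $1,192,300 ÷ $99.30 = 12,007.05, rounded up to 12,008.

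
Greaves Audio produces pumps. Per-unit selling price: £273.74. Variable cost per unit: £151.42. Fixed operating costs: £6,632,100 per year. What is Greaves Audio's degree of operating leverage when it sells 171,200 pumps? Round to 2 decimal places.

1.46

Total contribution margin = 171,200 × £122.32 = £20,941,184.00.
Operating income = contribution − fixed costs = £20,941,184.00 − £6,632,100 = £14,309,084.00.
So DOL = total CM / EBIT = £20,941,184.00 / £14,309,084.00 = 1.4635.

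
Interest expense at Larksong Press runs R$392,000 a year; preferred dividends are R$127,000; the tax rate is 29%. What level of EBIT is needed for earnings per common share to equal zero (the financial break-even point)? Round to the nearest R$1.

R$570,873

Grossing the preferred dividend up to pre-tax terms: R$127,000 / (1 − 0.29) = R$178,873.24.
EPS = 0 when EBIT covers interest plus the pre-tax preferred burden: R$392,000 + R$178,873.24 = R$570,873.24.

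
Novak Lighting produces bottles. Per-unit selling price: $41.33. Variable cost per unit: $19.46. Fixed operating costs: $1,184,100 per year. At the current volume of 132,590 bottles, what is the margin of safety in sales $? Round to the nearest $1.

Each unit contributes $41.33 − $19.46 = $21.87. Break-even units = $1,184,100 ÷ $21.87 = 54,142.66; break-even revenue = 54,142.66 × $41.33 = $2,237,716.19.
Actual sales revenue = 132,590 × $41.33 = $5,479,944.70.
Margin of safety = $5,479,944.70 − $2,237,716.19 = $3,242,229.

$3,242,229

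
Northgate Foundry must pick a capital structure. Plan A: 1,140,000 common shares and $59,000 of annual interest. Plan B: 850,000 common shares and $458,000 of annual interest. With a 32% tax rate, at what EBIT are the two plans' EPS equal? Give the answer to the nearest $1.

At indifference, (EBIT − 59,000)(1 − t)/1,140,000 = (EBIT − 458,000)(1 − t)/850,000.
Cancelling (1 − t) and cross-multiplying: 850,000·(EBIT − 59,000) = 1,140,000·(EBIT − 458,000).
Solving, EBIT = (458,000·1,140,000 − 59,000·850,000) / (1,140,000 − 850,000) = 471,970,000,000 / 290,000 = 1,627,482.76.

$1,627,483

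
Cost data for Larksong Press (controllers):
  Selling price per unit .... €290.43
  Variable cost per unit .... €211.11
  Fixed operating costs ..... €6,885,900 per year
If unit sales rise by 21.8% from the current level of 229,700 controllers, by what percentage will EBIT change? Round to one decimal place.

Total contribution margin = 229,700 × €79.32 = €18,219,804.00.
Operating income = contribution − fixed costs = €18,219,804.00 − €6,885,900 = €11,333,904.00.
DOL = contribution ÷ EBIT = €18,219,804.00 ÷ €11,333,904.00 = 1.6075.
%ΔEBIT = DOL × %ΔSales = 1.6075 × +21.8% = +35.0%.

+35.0%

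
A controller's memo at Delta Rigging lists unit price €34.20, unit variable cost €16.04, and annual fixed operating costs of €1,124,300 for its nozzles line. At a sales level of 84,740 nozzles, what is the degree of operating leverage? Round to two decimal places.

3.71

At 84,740 units, contribution = 84,740 × €18.16 = €1,538,878.40.
Subtracting fixed costs: EBIT = €1,538,878.40 − €1,124,300 = €414,578.40.
Degree of operating leverage = €1,538,878.40 / €414,578.40 = 3.7119.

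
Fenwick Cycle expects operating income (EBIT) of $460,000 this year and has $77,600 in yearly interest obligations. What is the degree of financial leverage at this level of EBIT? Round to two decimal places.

1.20

Annual interest charges come to $77,600.00.
DFL = EBIT ÷ (EBIT − I) = $460,000 ÷ ($460,000 − $77,600.00) = $460,000 ÷ $382,400.00 = 1.2029.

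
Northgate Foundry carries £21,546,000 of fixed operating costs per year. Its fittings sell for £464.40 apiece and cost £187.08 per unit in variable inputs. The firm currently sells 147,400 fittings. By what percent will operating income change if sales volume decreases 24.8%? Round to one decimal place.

At 147,400 units, contribution = 147,400 × £277.32 = £40,876,968.00.
Operating income = contribution − fixed costs = £40,876,968.00 − £21,546,000 = £19,330,968.00.
So DOL = total CM / EBIT = £40,876,968.00 / £19,330,968.00 = 2.1146.
%ΔEBIT = DOL × %ΔSales = 2.1146 × -24.8% = -52.4%.

-52.4%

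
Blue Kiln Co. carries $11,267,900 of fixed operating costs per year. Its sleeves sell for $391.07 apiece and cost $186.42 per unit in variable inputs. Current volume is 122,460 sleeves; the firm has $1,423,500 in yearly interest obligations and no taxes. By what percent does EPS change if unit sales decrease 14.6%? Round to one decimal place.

Contribution at this volume is 122,460 × $204.65 = $25,061,439.00.
Subtracting fixed costs: EBIT = $25,061,439.00 − $11,267,900 = $13,793,539.00.
After interest of $1,423,500.00, pre-tax earnings = $12,370,039.00.
Degree of combined leverage = contribution ÷ (EBIT − I) = $25,061,439.00 ÷ $12,370,039.00 = 2.0260.
EPS therefore changes by 2.0260 × (-14.6%) = -29.6%.

-29.6%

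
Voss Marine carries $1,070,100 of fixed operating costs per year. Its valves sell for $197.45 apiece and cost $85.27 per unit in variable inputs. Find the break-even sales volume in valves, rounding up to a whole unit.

9,540 valves

Each unit contributes $197.45 − $85.27 = $112.18.
Break-even Q = $1,070,100 / $112.18 = 9,539.13 → 9,540 valves.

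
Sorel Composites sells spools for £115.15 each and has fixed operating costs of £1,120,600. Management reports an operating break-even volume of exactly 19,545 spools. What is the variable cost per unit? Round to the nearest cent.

Contribution per unit must be FC / Q = £1,120,600 / 19,545 = £57.3344.
Hence VC = price − CM = £115.15 − £57.3344 = £57.82.

£57.82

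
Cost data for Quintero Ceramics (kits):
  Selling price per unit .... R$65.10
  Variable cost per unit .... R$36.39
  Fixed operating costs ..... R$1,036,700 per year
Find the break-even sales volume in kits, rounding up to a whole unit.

36,110 kits

Contribution margin per unit = R$65.10 − R$36.39 = R$28.71.
Break-even Q = R$1,036,700 / R$28.71 = 36,109.37 → 36,110 kits.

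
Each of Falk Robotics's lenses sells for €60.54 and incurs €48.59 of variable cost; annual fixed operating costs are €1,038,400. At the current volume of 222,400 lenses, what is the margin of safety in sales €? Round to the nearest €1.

Each unit contributes €60.54 − €48.59 = €11.95. Break-even units = €1,038,400 ÷ €11.95 = 86,895.40; break-even revenue = 86,895.40 × €60.54 = €5,260,647.36.
Current sales = 222,400 × €60.54 = €13,464,096.00.
Margin of safety = €13,464,096.00 − €5,260,647.36 = €8,203,449.

€8,203,449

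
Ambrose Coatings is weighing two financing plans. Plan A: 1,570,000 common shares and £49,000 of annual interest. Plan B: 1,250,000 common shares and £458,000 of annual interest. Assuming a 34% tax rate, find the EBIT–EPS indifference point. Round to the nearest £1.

£2,055,656

Set EPS_A = EPS_B: (EBIT − £49,000)(1 − 0.34) ÷ 1,570,000 = (EBIT − £458,000)(1 − 0.34) ÷ 1,250,000.
The (1 − t) factor cancels: (EBIT − 49,000) × 1,250,000 = (EBIT − 458,000) × 1,570,000.
Solving, EBIT = (458,000·1,570,000 − 49,000·1,250,000) / (1,570,000 − 1,250,000) = 657,810,000,000 / 320,000 = 2,055,656.25.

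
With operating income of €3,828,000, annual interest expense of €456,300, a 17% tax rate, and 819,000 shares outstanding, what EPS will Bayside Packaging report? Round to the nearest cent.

€3.42

Interest = €456,300.00, so EBT = €3,828,000 − €456,300.00 = €3,371,700.00.
After tax at 17%: net income = €3,371,700.00 × 0.83 = €2,798,511.00.
Per share: €2,798,511.00 / 819,000 shares = €3.42.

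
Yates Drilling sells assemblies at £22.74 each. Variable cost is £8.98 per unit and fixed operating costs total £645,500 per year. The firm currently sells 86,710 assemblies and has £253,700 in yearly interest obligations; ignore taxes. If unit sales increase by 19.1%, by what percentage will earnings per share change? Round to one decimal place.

+77.5%

Contribution at this volume is 86,710 × £13.76 = £1,193,129.60.
Operating income = contribution − fixed costs = £1,193,129.60 − £645,500 = £547,629.60.
After interest of £253,700.00, pre-tax earnings = £293,929.60.
Degree of combined leverage = contribution ÷ (EBIT − I) = £1,193,129.60 ÷ £293,929.60 = 4.0592.
EPS therefore changes by 4.0592 × (+19.1%) = +77.5%.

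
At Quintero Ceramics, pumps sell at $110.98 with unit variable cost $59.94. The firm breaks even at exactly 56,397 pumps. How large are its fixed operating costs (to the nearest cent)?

Unit CM = price − variable cost = $110.98 − $59.94 = $51.04.
Since BE = FC / CM, FC = 56,397 × $51.04 = $2,878,502.88.

$2,878,502.88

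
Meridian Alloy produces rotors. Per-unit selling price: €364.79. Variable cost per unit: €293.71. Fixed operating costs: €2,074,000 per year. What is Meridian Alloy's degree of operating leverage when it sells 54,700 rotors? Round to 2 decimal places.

At 54,700 units, contribution = 54,700 × €71.08 = €3,888,076.00.
EBIT = €3,888,076.00 − €2,074,000 = €1,814,076.00.
Degree of operating leverage = €3,888,076.00 / €1,814,076.00 = 2.1433.

2.14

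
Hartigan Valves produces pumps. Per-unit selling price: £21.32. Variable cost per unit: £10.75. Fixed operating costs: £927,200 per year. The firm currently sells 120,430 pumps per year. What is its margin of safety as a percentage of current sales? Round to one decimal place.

27.2%

Each unit contributes £21.32 − £10.75 = £10.57. Break-even units = £927,200 ÷ £10.57 = 87,719.96; break-even revenue = 87,719.96 × £21.32 = £1,870,189.59.
Actual sales revenue = 120,430 × £21.32 = £2,567,567.60.
Margin of safety = (£2,567,567.60 − £1,870,189.59) ÷ £2,567,567.60 = 27.2%.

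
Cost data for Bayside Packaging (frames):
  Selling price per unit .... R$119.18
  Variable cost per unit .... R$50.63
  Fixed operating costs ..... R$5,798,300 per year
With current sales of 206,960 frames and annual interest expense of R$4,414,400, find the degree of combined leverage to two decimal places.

At 206,960 units, contribution = 206,960 × R$68.55 = R$14,187,108.00.
Operating income = contribution − fixed costs = R$14,187,108.00 − R$5,798,300 = R$8,388,808.00. Interest = R$4,414,400.00, so EBIT − I = R$3,974,408.00.
DCL = contribution ÷ (EBIT − I) = R$14,187,108.00 ÷ R$3,974,408.00 = 3.5696.

3.57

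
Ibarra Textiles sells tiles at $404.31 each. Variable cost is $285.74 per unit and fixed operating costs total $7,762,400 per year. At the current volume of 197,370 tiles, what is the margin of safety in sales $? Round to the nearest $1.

$53,329,778

Contribution margin per unit = $404.31 − $285.74 = $118.57. Break-even units = $7,762,400 ÷ $118.57 = 65,466.81; break-even revenue = 65,466.81 × $404.31 = $26,468,887.10.
Actual sales revenue = 197,370 × $404.31 = $79,798,664.70.
Margin of safety = $79,798,664.70 − $26,468,887.10 = $53,329,778.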